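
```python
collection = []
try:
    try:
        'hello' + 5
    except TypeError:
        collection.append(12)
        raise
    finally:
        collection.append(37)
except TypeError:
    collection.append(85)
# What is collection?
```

Step-by-step execution trace:
1. Inner try: `'hello' + 5` raises TypeError.
2. Inner `except TypeError` matches → `collection.append(12)` → collection = [12].
3. bare `raise` re-raises TypeError.
4. Inner `finally` runs during unwinding: `collection.append(37)` → collection = [12, 37].
5. Outer `except TypeError` matches → `collection.append(85)` → collection = [12, 37, 85].
Result: [12, 37, 85]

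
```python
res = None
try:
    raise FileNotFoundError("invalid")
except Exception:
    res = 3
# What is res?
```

Step-by-step execution trace:
1. `raise FileNotFoundError(...)` raises FileNotFoundError.
2. `except Exception` matches (FileNotFoundError is a subclass of Exception) → res = 3.
Result: 3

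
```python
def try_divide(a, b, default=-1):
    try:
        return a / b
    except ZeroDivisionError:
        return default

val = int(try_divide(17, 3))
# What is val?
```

Step-by-step execution trace:
1. `try_divide(17, 3)` enters try: `return 17 / 3` → returns 5.666666666666667. No exception raised.
2. `except ZeroDivisionError` is skipped.
3. `int(5.666666666666667)` → 5 → val = 5.
Result: 5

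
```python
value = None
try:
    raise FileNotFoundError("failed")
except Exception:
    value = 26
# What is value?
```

Step-by-step execution trace:
1. `raise FileNotFoundError(...)` raises FileNotFoundError.
2. `except Exception` matches (FileNotFoundError is a subclass of Exception) → value = 26.
Result: 26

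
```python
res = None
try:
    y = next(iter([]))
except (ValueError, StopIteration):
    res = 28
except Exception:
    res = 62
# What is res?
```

Step-by-step execution trace:
1. `y = next(iter([]))` raises StopIteration.
2. `except (ValueError, StopIteration)` matches (StopIteration is in the tuple) → res = 28.
3. `except Exception` is not reached.
Result: 28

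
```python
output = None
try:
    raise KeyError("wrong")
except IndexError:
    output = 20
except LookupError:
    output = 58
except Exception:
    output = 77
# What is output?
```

Step-by-step execution trace:
1. `raise KeyError(...)` raises KeyError.
2. `except IndexError` does not match (KeyError is not a subclass of IndexError); skipped.
3. `except LookupError` matches (KeyError is a subclass of LookupError) → output = 58.
4. `except Exception` is not reached.
Result: 58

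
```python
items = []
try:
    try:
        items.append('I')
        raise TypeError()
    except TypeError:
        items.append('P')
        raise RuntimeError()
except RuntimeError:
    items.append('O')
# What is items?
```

Step-by-step execution trace:
1. Inner try: `items.append('I')` → items = ['I'].
2. `raise TypeError()` raises TypeError.
3. Inner `except TypeError` matches → `items.append('P')` → items = ['I', 'P'].
4. `raise RuntimeError()` raises RuntimeError; propagates to outer try.
5. Outer `except RuntimeError` matches → `items.append('O')` → items = ['I', 'P', 'O'].
Result: ['I', 'P', 'O']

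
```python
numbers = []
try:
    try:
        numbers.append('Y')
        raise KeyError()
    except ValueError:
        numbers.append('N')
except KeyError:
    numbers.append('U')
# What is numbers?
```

Step-by-step execution trace:
1. Inner try: `numbers.append('Y')` → numbers = ['Y'].
2. `raise KeyError()` raises KeyError.
3. Inner `except ValueError` does not match KeyError; exception propagates to outer try.
4. Outer `except KeyError` matches → `numbers.append('U')` → numbers = ['Y', 'U'].
Result: ['Y', 'U']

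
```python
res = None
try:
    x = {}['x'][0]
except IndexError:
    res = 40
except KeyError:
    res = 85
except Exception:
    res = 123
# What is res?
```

Step-by-step execution trace:
1. `x = {}['x'][0]` raises KeyError.
2. `except IndexError` does not match KeyError; skipped.
3. `except KeyError` matches → res = 85.
4. Remaining except clauses are skipped.
Result: 85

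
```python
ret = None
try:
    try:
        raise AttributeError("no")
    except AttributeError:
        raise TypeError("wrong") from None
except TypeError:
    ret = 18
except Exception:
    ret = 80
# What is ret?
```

Step-by-step execution trace:
1. Inner try raises AttributeError; inner `except AttributeError` catches it.
2. `raise TypeError(...) from None` raises TypeError (from None suppresses __context__, but the active exception is still TypeError).
3. Outer `except TypeError` matches → ret = 18.
4. `except Exception` is not reached.
Result: 18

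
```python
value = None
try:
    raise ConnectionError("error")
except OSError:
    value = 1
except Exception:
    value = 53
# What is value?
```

Step-by-step execution trace:
1. `raise ConnectionError(...)` raises ConnectionError.
2. `except OSError` matches (ConnectionError is a subclass of OSError) → value = 1.
3. `except Exception` is not reached.
Result: 1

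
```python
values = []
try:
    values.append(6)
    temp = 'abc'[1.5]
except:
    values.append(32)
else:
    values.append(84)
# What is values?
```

Step-by-step execution trace:
1. try: `values.append(6)` → values = [6].
2. `temp = 'abc'[1.5]` raises TypeError.
3. bare `except` matches → `values.append(32)` → values = [6, 32].
4. `else` is skipped (an exception was raised).
Result: [6, 32]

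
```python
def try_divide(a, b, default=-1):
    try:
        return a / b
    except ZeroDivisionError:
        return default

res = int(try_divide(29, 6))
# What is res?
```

Step-by-step execution trace:
1. `try_divide(29, 6)` enters try: `return 29 / 6` → returns 4.833333333333333. No exception raised.
2. `except ZeroDivisionError` is skipped.
3. `int(4.833333333333333)` → 4 → res = 4.
Result: 4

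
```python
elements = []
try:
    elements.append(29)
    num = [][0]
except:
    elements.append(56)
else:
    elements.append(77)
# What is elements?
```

Step-by-step execution trace:
1. try: `elements.append(29)` → elements = [29].
2. `num = [][0]` raises IndexError.
3. bare `except` matches → `elements.append(56)` → elements = [29, 56].
4. `else` is skipped (an exception was raised).
Result: [29, 56]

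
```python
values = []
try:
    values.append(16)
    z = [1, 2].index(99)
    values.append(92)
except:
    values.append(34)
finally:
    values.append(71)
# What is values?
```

Step-by-step execution trace:
1. try: `values.append(16)` → values = [16].
2. `z = [1, 2].index(99)` raises ValueError; `values.append(92)` is not reached.
3. bare `except` matches → `values.append(34)` → values = [16, 34].
4. finally always runs: `values.append(71)` → values = [16, 34, 71].
Result: [16, 34, 71]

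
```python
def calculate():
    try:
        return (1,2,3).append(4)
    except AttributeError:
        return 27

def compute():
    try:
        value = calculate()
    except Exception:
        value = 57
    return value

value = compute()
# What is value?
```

Step-by-step execution trace:
1. `compute()` calls `calculate()`.
2. In calculate: `(1,2,3).append(4)` raises AttributeError; `except AttributeError` catches it → returns 27.
3. In compute: `value = calculate()` → value = 27. No exception reaches compute.
4. `except Exception` is skipped; compute returns 27.
5. value = 27.
Result: 27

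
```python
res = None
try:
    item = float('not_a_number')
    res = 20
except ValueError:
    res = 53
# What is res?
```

Step-by-step execution trace:
1. `item = float('not_a_number')` raises ValueError.
2. `res = 20` is not reached.
3. `except ValueError` matches → res = 53.
Result: 53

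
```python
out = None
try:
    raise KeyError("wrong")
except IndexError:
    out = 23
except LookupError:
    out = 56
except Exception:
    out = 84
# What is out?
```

Step-by-step execution trace:
1. `raise KeyError(...)` raises KeyError.
2. `except IndexError` does not match (KeyError is not a subclass of IndexError); skipped.
3. `except LookupError` matches (KeyError is a subclass of LookupError) → out = 56.
4. `except Exception` is not reached.
Result: 56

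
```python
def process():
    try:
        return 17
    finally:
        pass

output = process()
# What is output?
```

Step-by-step execution trace:
1. `process()` enters try: `return 17` sets pending return value 17.
2. Before returning, `finally: pass` runs (no effect).
3. process() returns 17 → output = 17.
Result: 17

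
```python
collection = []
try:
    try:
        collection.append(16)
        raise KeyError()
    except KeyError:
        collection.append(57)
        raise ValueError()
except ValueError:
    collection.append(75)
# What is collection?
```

Step-by-step execution trace:
1. Inner try: `collection.append(16)` → collection = [16].
2. `raise KeyError()` raises KeyError.
3. Inner `except KeyError` matches → `collection.append(57)` → collection = [16, 57].
4. `raise ValueError()` raises ValueError; propagates to outer try.
5. Outer `except ValueError` matches → `collection.append(75)` → collection = [16, 57, 75].
Result: [16, 57, 75]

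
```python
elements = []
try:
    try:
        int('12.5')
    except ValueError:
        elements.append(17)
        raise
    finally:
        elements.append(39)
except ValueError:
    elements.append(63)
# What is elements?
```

Step-by-step execution trace:
1. Inner try: `int('12.5')` raises ValueError.
2. Inner `except ValueError` matches → `elements.append(17)` → elements = [17].
3. bare `raise` re-raises ValueError.
4. Inner `finally` runs during unwinding: `elements.append(39)` → elements = [17, 39].
5. Outer `except ValueError` matches → `elements.append(63)` → elements = [17, 39, 63].
Result: [17, 39, 63]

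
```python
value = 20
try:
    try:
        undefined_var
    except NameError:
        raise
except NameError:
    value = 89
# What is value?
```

Step-by-step execution trace:
1. Inner try: `undefined_var` raises NameError.
2. Inner `except NameError` matches; bare `raise` re-raises the same NameError.
3. Outer `except NameError` matches → value = 89.
Result: 89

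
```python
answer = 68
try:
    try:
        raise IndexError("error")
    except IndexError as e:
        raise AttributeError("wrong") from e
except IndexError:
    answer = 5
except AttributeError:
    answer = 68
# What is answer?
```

Step-by-step execution trace:
1. Inner try raises IndexError; inner `except IndexError as e` catches it.
2. `raise AttributeError(...) from e` raises AttributeError (IndexError is attached as __cause__, but only AttributeError is active).
3. Outer `except IndexError` does not match AttributeError; skipped.
4. Outer `except AttributeError` matches → answer = 68.
Result: 68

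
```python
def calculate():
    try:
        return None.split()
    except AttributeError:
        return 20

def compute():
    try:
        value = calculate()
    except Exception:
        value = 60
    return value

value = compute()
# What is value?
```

Step-by-step execution trace:
1. `compute()` calls `calculate()`.
2. In calculate: `None.split()` raises AttributeError; `except AttributeError` catches it → returns 20.
3. In compute: `value = calculate()` → value = 20. No exception reaches compute.
4. `except Exception` is skipped; compute returns 20.
5. value = 20.
Result: 20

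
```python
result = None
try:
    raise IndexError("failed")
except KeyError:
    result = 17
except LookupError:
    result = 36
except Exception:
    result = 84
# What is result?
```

Step-by-step execution trace:
1. `raise IndexError(...)` raises IndexError.
2. `except KeyError` does not match (IndexError is not a subclass of KeyError); skipped.
3. `except LookupError` matches (IndexError is a subclass of LookupError) → result = 36.
4. `except Exception` is not reached.
Result: 36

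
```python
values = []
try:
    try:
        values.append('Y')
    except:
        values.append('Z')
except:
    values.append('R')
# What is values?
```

Step-by-step execution trace:
1. Inner try: `values.append('Y')` → values = ['Y']. No exception raised.
2. Inner `except` is skipped.
3. Inner try completes normally; outer `except` is skipped.
Result: ['Y']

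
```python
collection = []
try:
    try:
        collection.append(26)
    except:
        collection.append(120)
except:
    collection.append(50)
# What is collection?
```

Step-by-step execution trace:
1. Inner try: `collection.append(26)` → collection = [26]. No exception raised.
2. Inner `except` is skipped.
3. Inner try completes normally; outer `except` is skipped.
Result: [26]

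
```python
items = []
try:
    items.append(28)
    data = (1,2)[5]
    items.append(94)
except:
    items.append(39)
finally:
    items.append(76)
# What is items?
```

Step-by-step execution trace:
1. try: `items.append(28)` → items = [28].
2. `data = (1,2)[5]` raises IndexError; `items.append(94)` is not reached.
3. bare `except` matches → `items.append(39)` → items = [28, 39].
4. finally always runs: `items.append(76)` → items = [28, 39, 76].
Result: [28, 39, 76]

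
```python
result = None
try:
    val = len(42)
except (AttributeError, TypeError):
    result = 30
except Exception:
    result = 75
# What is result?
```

Step-by-step execution trace:
1. `val = len(42)` raises TypeError.
2. `except (AttributeError, TypeError)` matches (TypeError is in the tuple) → result = 30.
3. `except Exception` is not reached.
Result: 30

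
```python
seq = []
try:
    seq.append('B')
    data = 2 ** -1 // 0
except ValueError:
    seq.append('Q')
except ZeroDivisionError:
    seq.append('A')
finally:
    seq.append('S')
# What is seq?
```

Step-by-step execution trace:
1. try: `seq.append('B')` → seq = ['B'].
2. `data = 2 ** -1 // 0` raises ZeroDivisionError.
3. `except ValueError` does not match ZeroDivisionError; skipped.
4. `except ZeroDivisionError` matches → `seq.append('A')` → seq = ['B', 'A'].
5. finally always runs: `seq.append('S')` → seq = ['B', 'A', 'S'].
Result: ['B', 'A', 'S']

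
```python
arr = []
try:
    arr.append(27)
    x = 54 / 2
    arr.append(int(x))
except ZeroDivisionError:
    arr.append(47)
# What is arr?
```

Step-by-step execution trace:
1. try: `arr.append(27)` → arr = [27].
2. `x = 54 / 2` → x = 27.0. No exception raised.
3. `arr.append(int(x))` → arr = [27, 27].
4. `except ZeroDivisionError` is skipped (no exception was raised).
Result: [27, 27]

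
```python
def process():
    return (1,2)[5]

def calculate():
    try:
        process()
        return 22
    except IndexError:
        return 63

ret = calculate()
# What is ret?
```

Step-by-step execution trace:
1. `calculate()` calls `process()`.
2. `process()` evaluates `(1,2)[5]`, which raises IndexError; it propagates to the caller.
3. `return 22` is not reached.
4. `except IndexError` in calculate matches → returns 63.
5. ret = 63.
Result: 63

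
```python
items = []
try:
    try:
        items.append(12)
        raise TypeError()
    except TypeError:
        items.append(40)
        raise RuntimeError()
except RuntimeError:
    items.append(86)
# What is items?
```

Step-by-step execution trace:
1. Inner try: `items.append(12)` → items = [12].
2. `raise TypeError()` raises TypeError.
3. Inner `except TypeError` matches → `items.append(40)` → items = [12, 40].
4. `raise RuntimeError()` raises RuntimeError; propagates to outer try.
5. Outer `except RuntimeError` matches → `items.append(86)` → items = [12, 40, 86].
Result: [12, 40, 86]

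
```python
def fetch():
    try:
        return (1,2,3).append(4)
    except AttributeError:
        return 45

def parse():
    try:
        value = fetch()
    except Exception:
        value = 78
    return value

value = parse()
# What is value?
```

Step-by-step execution trace:
1. `parse()` calls `fetch()`.
2. In fetch: `(1,2,3).append(4)` raises AttributeError; `except AttributeError` catches it → returns 45.
3. In parse: `value = fetch()` → value = 45. No exception reaches parse.
4. `except Exception` is skipped; parse returns 45.
5. value = 45.
Result: 45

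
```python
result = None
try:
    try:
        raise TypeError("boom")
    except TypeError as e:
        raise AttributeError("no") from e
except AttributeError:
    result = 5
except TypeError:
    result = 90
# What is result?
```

Step-by-step execution trace:
1. Inner try raises TypeError; inner `except TypeError as e` catches it.
2. `raise AttributeError(...) from e` raises AttributeError (TypeError is attached as __cause__, but only AttributeError is active).
3. Outer `except AttributeError` matches → result = 5.
4. `except TypeError` is not reached.
Result: 5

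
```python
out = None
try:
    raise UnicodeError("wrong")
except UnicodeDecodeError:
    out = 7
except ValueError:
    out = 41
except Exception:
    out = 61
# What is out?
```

Step-by-step execution trace:
1. `raise UnicodeError(...)` raises UnicodeError.
2. `except UnicodeDecodeError` does not match (UnicodeError is not a subclass of UnicodeDecodeError); skipped.
3. `except ValueError` matches (UnicodeError is a subclass of ValueError) → out = 41.
4. `except Exception` is not reached.
Result: 41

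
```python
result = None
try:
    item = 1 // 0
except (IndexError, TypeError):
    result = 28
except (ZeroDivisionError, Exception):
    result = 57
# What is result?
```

Step-by-step execution trace:
1. `item = 1 // 0` raises ZeroDivisionError.
2. `except (IndexError, TypeError)` does not match ZeroDivisionError; skipped.
3. `except (ZeroDivisionError, Exception)` matches (ZeroDivisionError is in the tuple) → result = 57.
Result: 57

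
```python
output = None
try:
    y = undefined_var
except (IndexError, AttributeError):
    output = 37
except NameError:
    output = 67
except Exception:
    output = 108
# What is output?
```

Step-by-step execution trace:
1. `y = undefined_var` raises NameError.
2. `except (IndexError, AttributeError)` does not match NameError; skipped.
3. `except NameError` matches (exact type match) → output = 67.
4. `except Exception` is not reached.
Result: 67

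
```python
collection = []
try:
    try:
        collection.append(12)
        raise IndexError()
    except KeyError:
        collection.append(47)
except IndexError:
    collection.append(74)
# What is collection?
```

Step-by-step execution trace:
1. Inner try: `collection.append(12)` → collection = [12].
2. `raise IndexError()` raises IndexError.
3. Inner `except KeyError` does not match IndexError; exception propagates to outer try.
4. Outer `except IndexError` matches → `collection.append(74)` → collection = [12, 74].
Result: [12, 74]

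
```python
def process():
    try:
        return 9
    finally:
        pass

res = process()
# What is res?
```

Step-by-step execution trace:
1. `process()` enters try: `return 9` sets pending return value 9.
2. Before returning, `finally: pass` runs (no effect).
3. process() returns 9 → res = 9.
Result: 9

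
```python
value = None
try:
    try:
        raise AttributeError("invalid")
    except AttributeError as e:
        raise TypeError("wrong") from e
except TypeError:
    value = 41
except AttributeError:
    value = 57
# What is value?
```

Step-by-step execution trace:
1. Inner try raises AttributeError; inner `except AttributeError as e` catches it.
2. `raise TypeError(...) from e` raises TypeError (AttributeError is attached as __cause__, but only TypeError is active).
3. Outer `except TypeError` matches → value = 41.
4. `except AttributeError` is not reached.
Result: 41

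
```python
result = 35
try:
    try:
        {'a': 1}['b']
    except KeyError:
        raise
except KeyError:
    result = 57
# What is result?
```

Step-by-step execution trace:
1. Inner try: `{'a': 1}['b']` raises KeyError.
2. Inner `except KeyError` matches; bare `raise` re-raises the same KeyError.
3. Outer `except KeyError` matches → result = 57.
Result: 57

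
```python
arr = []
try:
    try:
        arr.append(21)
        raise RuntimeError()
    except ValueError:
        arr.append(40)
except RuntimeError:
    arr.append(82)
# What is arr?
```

Step-by-step execution trace:
1. Inner try: `arr.append(21)` → arr = [21].
2. `raise RuntimeError()` raises RuntimeError.
3. Inner `except ValueError` does not match RuntimeError; exception propagates to outer try.
4. Outer `except RuntimeError` matches → `arr.append(82)` → arr = [21, 82].
Result: [21, 82]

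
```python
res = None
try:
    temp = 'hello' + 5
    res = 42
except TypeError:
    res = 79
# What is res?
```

Step-by-step execution trace:
1. `temp = 'hello' + 5` raises TypeError.
2. `res = 42` is not reached.
3. `except TypeError` matches → res = 79.
Result: 79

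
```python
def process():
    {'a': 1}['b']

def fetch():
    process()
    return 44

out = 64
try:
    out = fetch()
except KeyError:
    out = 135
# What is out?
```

Step-by-step execution trace:
1. out starts at 64.
2. try: `fetch()` calls `process()`.
3. `process()` evaluates `{'a': 1}['b']`, which raises KeyError; it propagates through fetch (uncaught).
4. `return 44` in fetch is not reached; the assignment to out does not complete.
5. `except KeyError` matches → out = 135.
Result: 135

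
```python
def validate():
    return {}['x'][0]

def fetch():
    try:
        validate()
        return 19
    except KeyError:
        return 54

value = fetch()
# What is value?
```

Step-by-step execution trace:
1. `fetch()` calls `validate()`.
2. `validate()` evaluates `{}['x'][0]`, which raises KeyError; it propagates to the caller.
3. `return 19` is not reached.
4. `except KeyError` in fetch matches → returns 54.
5. value = 54.
Result: 54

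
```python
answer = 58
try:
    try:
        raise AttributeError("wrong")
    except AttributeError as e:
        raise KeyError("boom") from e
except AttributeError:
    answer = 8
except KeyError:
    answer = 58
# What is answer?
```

Step-by-step execution trace:
1. Inner try raises AttributeError; inner `except AttributeError as e` catches it.
2. `raise KeyError(...) from e` raises KeyError (AttributeError is attached as __cause__, but only KeyError is active).
3. Outer `except AttributeError` does not match KeyError; skipped.
4. Outer `except KeyError` matches → answer = 58.
Result: 58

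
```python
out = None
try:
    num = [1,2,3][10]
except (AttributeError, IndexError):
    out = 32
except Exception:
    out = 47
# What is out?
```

Step-by-step execution trace:
1. `num = [1,2,3][10]` raises IndexError.
2. `except (AttributeError, IndexError)` matches (IndexError is in the tuple) → out = 32.
3. `except Exception` is not reached.
Result: 32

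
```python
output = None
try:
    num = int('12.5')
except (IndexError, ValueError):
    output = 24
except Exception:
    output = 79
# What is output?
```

Step-by-step execution trace:
1. `num = int('12.5')` raises ValueError.
2. `except (IndexError, ValueError)` matches (ValueError is in the tuple) → output = 24.
3. `except Exception` is not reached.
Result: 24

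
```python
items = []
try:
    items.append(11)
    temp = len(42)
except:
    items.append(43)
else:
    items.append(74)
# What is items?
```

Step-by-step execution trace:
1. try: `items.append(11)` → items = [11].
2. `temp = len(42)` raises TypeError.
3. bare `except` matches → `items.append(43)` → items = [11, 43].
4. `else` is skipped (an exception was raised).
Result: [11, 43]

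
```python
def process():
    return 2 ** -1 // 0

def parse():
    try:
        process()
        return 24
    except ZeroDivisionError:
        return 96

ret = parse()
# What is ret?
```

Step-by-step execution trace:
1. `parse()` calls `process()`.
2. `process()` evaluates `2 ** -1 // 0`, which raises ZeroDivisionError; it propagates to the caller.
3. `return 24` is not reached.
4. `except ZeroDivisionError` in parse matches → returns 96.
5. ret = 96.
Result: 96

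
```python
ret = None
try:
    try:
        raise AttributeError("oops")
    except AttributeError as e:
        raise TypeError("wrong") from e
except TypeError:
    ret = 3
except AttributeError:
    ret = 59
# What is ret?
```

Step-by-step execution trace:
1. Inner try raises AttributeError; inner `except AttributeError as e` catches it.
2. `raise TypeError(...) from e` raises TypeError (AttributeError is attached as __cause__, but only TypeError is active).
3. Outer `except TypeError` matches → ret = 3.
4. `except AttributeError` is not reached.
Result: 3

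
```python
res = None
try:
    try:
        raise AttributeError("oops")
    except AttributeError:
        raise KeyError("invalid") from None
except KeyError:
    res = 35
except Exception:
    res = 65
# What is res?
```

Step-by-step execution trace:
1. Inner try raises AttributeError; inner `except AttributeError` catches it.
2. `raise KeyError(...) from None` raises KeyError (from None suppresses __context__, but the active exception is still KeyError).
3. Outer `except KeyError` matches → res = 35.
4. `except Exception` is not reached.
Result: 35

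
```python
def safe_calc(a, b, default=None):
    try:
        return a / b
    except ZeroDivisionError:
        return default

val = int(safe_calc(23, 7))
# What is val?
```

Step-by-step execution trace:
1. `safe_calc(23, 7)` enters try: `return 23 / 7` → returns 3.2857142857142856. No exception raised.
2. `except ZeroDivisionError` is skipped.
3. `int(3.2857142857142856)` → 3 → val = 3.
Result: 3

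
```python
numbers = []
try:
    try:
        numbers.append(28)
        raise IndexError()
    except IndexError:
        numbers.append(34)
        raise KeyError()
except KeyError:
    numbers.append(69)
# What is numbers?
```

Step-by-step execution trace:
1. Inner try: `numbers.append(28)` → numbers = [28].
2. `raise IndexError()` raises IndexError.
3. Inner `except IndexError` matches → `numbers.append(34)` → numbers = [28, 34].
4. `raise KeyError()` raises KeyError; propagates to outer try.
5. Outer `except KeyError` matches → `numbers.append(69)` → numbers = [28, 34, 69].
Result: [28, 34, 69]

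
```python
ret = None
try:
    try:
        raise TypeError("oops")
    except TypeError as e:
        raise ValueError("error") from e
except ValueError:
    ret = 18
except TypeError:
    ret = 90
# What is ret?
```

Step-by-step execution trace:
1. Inner try raises TypeError; inner `except TypeError as e` catches it.
2. `raise ValueError(...) from e` raises ValueError (TypeError is attached as __cause__, but only ValueError is active).
3. Outer `except ValueError` matches → ret = 18.
4. `except TypeError` is not reached.
Result: 18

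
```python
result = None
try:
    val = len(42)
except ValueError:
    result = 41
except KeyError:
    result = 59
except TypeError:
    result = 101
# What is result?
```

Step-by-step execution trace:
1. `val = len(42)` raises TypeError.
2. `except ValueError` does not match TypeError; skipped.
3. `except KeyError` does not match TypeError; skipped.
4. `except TypeError` matches → result = 101.
Result: 101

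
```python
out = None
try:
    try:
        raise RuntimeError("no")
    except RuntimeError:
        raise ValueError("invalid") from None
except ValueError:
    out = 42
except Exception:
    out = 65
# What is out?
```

Step-by-step execution trace:
1. Inner try raises RuntimeError; inner `except RuntimeError` catches it.
2. `raise ValueError(...) from None` raises ValueError (from None suppresses __context__, but the active exception is still ValueError).
3. Outer `except ValueError` matches → out = 42.
4. `except Exception` is not reached.
Result: 42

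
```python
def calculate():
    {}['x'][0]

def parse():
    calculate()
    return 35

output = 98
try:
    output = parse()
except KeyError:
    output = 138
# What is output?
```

Step-by-step execution trace:
1. output starts at 98.
2. try: `parse()` calls `calculate()`.
3. `calculate()` evaluates `{}['x'][0]`, which raises KeyError; it propagates through parse (uncaught).
4. `return 35` in parse is not reached; the assignment to output does not complete.
5. `except KeyError` matches → output = 138.
Result: 138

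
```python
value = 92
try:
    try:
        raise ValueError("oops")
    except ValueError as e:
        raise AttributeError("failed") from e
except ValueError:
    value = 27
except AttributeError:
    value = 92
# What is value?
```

Step-by-step execution trace:
1. Inner try raises ValueError; inner `except ValueError as e` catches it.
2. `raise AttributeError(...) from e` raises AttributeError (ValueError is attached as __cause__, but only AttributeError is active).
3. Outer `except ValueError` does not match AttributeError; skipped.
4. Outer `except AttributeError` matches → value = 92.
Result: 92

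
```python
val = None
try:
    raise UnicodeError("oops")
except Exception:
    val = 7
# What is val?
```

Step-by-step execution trace:
1. `raise UnicodeError(...)` raises UnicodeError.
2. `except Exception` matches (UnicodeError is a subclass of Exception) → val = 7.
Result: 7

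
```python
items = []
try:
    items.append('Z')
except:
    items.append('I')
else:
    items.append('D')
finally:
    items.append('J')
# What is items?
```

Step-by-step execution trace:
1. try: `items.append('Z')` → items = ['Z']. No exception raised.
2. `except` is skipped.
3. `else` runs: `items.append('D')` → items = ['Z', 'D'].
4. `finally` always runs: `items.append('J')` → items = ['Z', 'D', 'J'].
Result: ['Z', 'D', 'J']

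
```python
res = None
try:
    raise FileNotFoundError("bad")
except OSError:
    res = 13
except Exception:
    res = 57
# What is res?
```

Step-by-step execution trace:
1. `raise FileNotFoundError(...)` raises FileNotFoundError.
2. `except OSError` matches (FileNotFoundError is a subclass of OSError) → res = 13.
3. `except Exception` is not reached.
Result: 13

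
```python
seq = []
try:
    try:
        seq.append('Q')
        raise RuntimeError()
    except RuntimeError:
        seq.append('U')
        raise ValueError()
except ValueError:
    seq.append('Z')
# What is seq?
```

Step-by-step execution trace:
1. Inner try: `seq.append('Q')` → seq = ['Q'].
2. `raise RuntimeError()` raises RuntimeError.
3. Inner `except RuntimeError` matches → `seq.append('U')` → seq = ['Q', 'U'].
4. `raise ValueError()` raises ValueError; propagates to outer try.
5. Outer `except ValueError` matches → `seq.append('Z')` → seq = ['Q', 'U', 'Z'].
Result: ['Q', 'U', 'Z']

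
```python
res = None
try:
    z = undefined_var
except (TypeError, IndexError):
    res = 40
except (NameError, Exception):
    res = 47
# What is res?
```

Step-by-step execution trace:
1. `z = undefined_var` raises NameError.
2. `except (TypeError, IndexError)` does not match NameError; skipped.
3. `except (NameError, Exception)` matches (NameError is in the tuple) → res = 47.
Result: 47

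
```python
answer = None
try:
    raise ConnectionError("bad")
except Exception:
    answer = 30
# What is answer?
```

Step-by-step execution trace:
1. `raise ConnectionError(...)` raises ConnectionError.
2. `except Exception` matches (ConnectionError is a subclass of Exception) → answer = 30.
Result: 30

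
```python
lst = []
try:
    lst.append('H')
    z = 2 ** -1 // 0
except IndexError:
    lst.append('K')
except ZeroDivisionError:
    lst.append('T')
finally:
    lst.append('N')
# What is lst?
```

Step-by-step execution trace:
1. try: `lst.append('H')` → lst = ['H'].
2. `z = 2 ** -1 // 0` raises ZeroDivisionError.
3. `except IndexError` does not match ZeroDivisionError; skipped.
4. `except ZeroDivisionError` matches → `lst.append('T')` → lst = ['H', 'T'].
5. finally always runs: `lst.append('N')` → lst = ['H', 'T', 'N'].
Result: ['H', 'T', 'N']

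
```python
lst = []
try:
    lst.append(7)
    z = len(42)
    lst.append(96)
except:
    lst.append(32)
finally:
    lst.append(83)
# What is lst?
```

Step-by-step execution trace:
1. try: `lst.append(7)` → lst = [7].
2. `z = len(42)` raises TypeError; `lst.append(96)` is not reached.
3. bare `except` matches → `lst.append(32)` → lst = [7, 32].
4. finally always runs: `lst.append(83)` → lst = [7, 32, 83].
Result: [7, 32, 83]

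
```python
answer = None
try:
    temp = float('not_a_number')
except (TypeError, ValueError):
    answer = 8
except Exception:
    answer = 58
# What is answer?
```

Step-by-step execution trace:
1. `temp = float('not_a_number')` raises ValueError.
2. `except (TypeError, ValueError)` matches (ValueError is in the tuple) → answer = 8.
3. `except Exception` is not reached.
Result: 8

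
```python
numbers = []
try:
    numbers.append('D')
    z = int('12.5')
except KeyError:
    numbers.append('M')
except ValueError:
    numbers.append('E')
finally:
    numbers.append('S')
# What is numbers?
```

Step-by-step execution trace:
1. try: `numbers.append('D')` → numbers = ['D'].
2. `z = int('12.5')` raises ValueError.
3. `except KeyError` does not match ValueError; skipped.
4. `except ValueError` matches → `numbers.append('E')` → numbers = ['D', 'E'].
5. finally always runs: `numbers.append('S')` → numbers = ['D', 'E', 'S'].
Result: ['D', 'E', 'S']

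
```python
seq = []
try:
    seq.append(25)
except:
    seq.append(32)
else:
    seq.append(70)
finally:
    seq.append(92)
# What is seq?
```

Step-by-step execution trace:
1. try: `seq.append(25)` → seq = [25]. No exception raised.
2. `except` is skipped.
3. `else` runs: `seq.append(70)` → seq = [25, 70].
4. `finally` always runs: `seq.append(92)` → seq = [25, 70, 92].
Result: [25, 70, 92]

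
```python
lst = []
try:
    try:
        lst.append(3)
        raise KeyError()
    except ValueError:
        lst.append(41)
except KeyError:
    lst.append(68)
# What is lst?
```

Step-by-step execution trace:
1. Inner try: `lst.append(3)` → lst = [3].
2. `raise KeyError()` raises KeyError.
3. Inner `except ValueError` does not match KeyError; exception propagates to outer try.
4. Outer `except KeyError` matches → `lst.append(68)` → lst = [3, 68].
Result: [3, 68]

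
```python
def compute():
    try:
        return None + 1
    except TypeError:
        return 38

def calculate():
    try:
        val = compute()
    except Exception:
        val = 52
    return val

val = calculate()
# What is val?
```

Step-by-step execution trace:
1. `calculate()` calls `compute()`.
2. In compute: `None + 1` raises TypeError; `except TypeError` catches it → returns 38.
3. In calculate: `val = compute()` → val = 38. No exception reaches calculate.
4. `except Exception` is skipped; calculate returns 38.
5. val = 38.
Result: 38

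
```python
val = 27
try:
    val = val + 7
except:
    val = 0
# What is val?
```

Step-by-step execution trace:
1. val starts at 27.
2. try: `val = val + 7` → val = 34. No exception raised.
3. `except` is skipped.
Result: 34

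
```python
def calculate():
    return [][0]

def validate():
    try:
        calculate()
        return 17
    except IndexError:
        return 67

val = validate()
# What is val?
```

Step-by-step execution trace:
1. `validate()` calls `calculate()`.
2. `calculate()` evaluates `[][0]`, which raises IndexError; it propagates to the caller.
3. `return 17` is not reached.
4. `except IndexError` in validate matches → returns 67.
5. val = 67.
Result: 67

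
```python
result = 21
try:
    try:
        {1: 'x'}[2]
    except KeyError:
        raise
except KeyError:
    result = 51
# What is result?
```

Step-by-step execution trace:
1. Inner try: `{1: 'x'}[2]` raises KeyError.
2. Inner `except KeyError` matches; bare `raise` re-raises the same KeyError.
3. Outer `except KeyError` matches → result = 51.
Result: 51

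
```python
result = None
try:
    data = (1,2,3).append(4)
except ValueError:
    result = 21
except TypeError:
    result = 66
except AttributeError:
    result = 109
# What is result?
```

Step-by-step execution trace:
1. `data = (1,2,3).append(4)` raises AttributeError.
2. `except ValueError` does not match AttributeError; skipped.
3. `except TypeError` does not match AttributeError; skipped.
4. `except AttributeError` matches → result = 109.
Result: 109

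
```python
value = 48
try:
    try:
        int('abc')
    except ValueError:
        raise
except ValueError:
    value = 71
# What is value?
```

Step-by-step execution trace:
1. Inner try: `int('abc')` raises ValueError.
2. Inner `except ValueError` matches; bare `raise` re-raises the same ValueError.
3. Outer `except ValueError` matches → value = 71.
Result: 71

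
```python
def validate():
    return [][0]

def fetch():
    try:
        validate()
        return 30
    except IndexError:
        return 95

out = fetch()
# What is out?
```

Step-by-step execution trace:
1. `fetch()` calls `validate()`.
2. `validate()` evaluates `[][0]`, which raises IndexError; it propagates to the caller.
3. `return 30` is not reached.
4. `except IndexError` in fetch matches → returns 95.
5. out = 95.
Result: 95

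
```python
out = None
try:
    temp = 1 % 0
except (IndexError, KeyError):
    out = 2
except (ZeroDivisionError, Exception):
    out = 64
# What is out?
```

Step-by-step execution trace:
1. `temp = 1 % 0` raises ZeroDivisionError.
2. `except (IndexError, KeyError)` does not match ZeroDivisionError; skipped.
3. `except (ZeroDivisionError, Exception)` matches (ZeroDivisionError is in the tuple) → out = 64.
Result: 64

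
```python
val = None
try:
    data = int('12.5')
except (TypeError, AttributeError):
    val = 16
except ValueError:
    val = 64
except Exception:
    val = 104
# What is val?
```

Step-by-step execution trace:
1. `data = int('12.5')` raises ValueError.
2. `except (TypeError, AttributeError)` does not match ValueError; skipped.
3. `except ValueError` matches (exact type match) → val = 64.
4. `except Exception` is not reached.
Result: 64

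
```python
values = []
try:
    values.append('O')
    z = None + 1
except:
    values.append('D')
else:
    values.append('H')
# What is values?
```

Step-by-step execution trace:
1. try: `values.append('O')` → values = ['O'].
2. `z = None + 1` raises TypeError.
3. bare `except` matches → `values.append('D')` → values = ['O', 'D'].
4. `else` is skipped (an exception was raised).
Result: ['O', 'D']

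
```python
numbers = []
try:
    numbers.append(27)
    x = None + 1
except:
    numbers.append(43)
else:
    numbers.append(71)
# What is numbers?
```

Step-by-step execution trace:
1. try: `numbers.append(27)` → numbers = [27].
2. `x = None + 1` raises TypeError.
3. bare `except` matches → `numbers.append(43)` → numbers = [27, 43].
4. `else` is skipped (an exception was raised).
Result: [27, 43]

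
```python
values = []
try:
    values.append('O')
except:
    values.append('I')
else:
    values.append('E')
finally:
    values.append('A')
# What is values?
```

Step-by-step execution trace:
1. try: `values.append('O')` → values = ['O']. No exception raised.
2. `except` is skipped.
3. `else` runs: `values.append('E')` → values = ['O', 'E'].
4. `finally` always runs: `values.append('A')` → values = ['O', 'E', 'A'].
Result: ['O', 'E', 'A']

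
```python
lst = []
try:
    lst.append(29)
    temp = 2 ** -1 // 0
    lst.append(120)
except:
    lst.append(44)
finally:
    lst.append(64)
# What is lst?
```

Step-by-step execution trace:
1. try: `lst.append(29)` → lst = [29].
2. `temp = 2 ** -1 // 0` raises ZeroDivisionError; `lst.append(120)` is not reached.
3. bare `except` matches → `lst.append(44)` → lst = [29, 44].
4. finally always runs: `lst.append(64)` → lst = [29, 44, 64].
Result: [29, 44, 64]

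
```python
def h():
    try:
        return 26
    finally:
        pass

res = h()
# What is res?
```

Step-by-step execution trace:
1. `h()` enters try: `return 26` sets pending return value 26.
2. Before returning, `finally: pass` runs (no effect).
3. h() returns 26 → res = 26.
Result: 26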